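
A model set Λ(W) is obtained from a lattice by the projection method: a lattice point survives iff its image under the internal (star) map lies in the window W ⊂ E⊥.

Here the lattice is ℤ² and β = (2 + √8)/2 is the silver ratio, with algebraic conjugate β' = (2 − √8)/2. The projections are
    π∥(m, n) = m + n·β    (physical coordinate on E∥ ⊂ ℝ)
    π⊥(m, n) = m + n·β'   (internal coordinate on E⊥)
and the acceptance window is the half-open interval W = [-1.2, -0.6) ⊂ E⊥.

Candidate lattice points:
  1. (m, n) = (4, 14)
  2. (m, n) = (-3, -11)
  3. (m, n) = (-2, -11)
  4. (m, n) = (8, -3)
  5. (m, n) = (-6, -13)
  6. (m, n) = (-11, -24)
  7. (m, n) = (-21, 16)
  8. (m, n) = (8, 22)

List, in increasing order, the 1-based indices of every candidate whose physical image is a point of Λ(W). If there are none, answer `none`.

β' = (2−√8)/2 ≈ -0.414214.
[1] lift (4,14): star map gives -1.798990; window check -1.2 ≤ -1.798990 < -0.6 is false → out
[2] lift (-3,-11): star map gives 1.556349; window check -1.2 ≤ 1.556349 < -0.6 is false → out
[3] lift (-2,-11): star map gives 2.556349; window check -1.2 ≤ 2.556349 < -0.6 is false → out
[4] lift (8,-3): star map gives 9.242641; window check -1.2 ≤ 9.242641 < -0.6 is false → out
[5] lift (-6,-13): star map gives -0.615224; window check -1.2 ≤ -0.615224 < -0.6 is true → IN Λ
[6] lift (-11,-24): star map gives -1.058875; window check -1.2 ≤ -1.058875 < -0.6 is true → IN Λ
[7] lift (-21,16): star map gives -27.627417; window check -1.2 ≤ -27.627417 < -0.6 is false → out
[8] lift (8,22): star map gives -1.112698; window check -1.2 ≤ -1.112698 < -0.6 is true → IN Λ

5, 6, 8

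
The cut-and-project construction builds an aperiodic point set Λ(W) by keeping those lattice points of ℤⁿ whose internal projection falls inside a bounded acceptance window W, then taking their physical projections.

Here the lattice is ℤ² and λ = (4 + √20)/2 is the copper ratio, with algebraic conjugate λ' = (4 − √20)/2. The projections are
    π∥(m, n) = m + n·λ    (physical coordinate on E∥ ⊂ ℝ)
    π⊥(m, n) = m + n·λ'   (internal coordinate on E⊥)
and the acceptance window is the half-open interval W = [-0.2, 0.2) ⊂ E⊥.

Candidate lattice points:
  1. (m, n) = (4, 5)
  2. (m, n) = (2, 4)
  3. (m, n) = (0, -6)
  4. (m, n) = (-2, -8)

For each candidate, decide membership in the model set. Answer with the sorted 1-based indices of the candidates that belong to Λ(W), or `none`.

4

λ' = (4−√20)/2 ≈ -0.2361.
[1] lift (4,5): star map gives 2.8197; window check -0.2 ≤ 2.8197 < 0.2 is false → out
[2] lift (2,4): star map gives 1.0557; window check -0.2 ≤ 1.0557 < 0.2 is false → out
[3] lift (0,-6): star map gives 1.4164; window check -0.2 ≤ 1.4164 < 0.2 is false → out
[4] lift (-2,-8): star map gives -0.1115; window check -0.2 ≤ -0.1115 < 0.2 is true → IN Λ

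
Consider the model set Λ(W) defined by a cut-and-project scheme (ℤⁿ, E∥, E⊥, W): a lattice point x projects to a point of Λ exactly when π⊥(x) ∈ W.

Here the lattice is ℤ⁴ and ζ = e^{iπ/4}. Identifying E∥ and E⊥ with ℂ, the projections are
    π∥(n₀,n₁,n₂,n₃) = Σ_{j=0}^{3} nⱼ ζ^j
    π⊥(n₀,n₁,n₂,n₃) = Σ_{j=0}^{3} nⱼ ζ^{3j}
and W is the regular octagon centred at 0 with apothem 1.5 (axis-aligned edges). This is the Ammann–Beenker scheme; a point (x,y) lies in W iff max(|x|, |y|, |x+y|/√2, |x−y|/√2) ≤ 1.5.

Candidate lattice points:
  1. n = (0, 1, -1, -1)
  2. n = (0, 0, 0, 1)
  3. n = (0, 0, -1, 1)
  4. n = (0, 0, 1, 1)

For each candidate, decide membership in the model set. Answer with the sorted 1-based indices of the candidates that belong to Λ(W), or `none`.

2, 4

With ζ = e^{iπ/4} the internal vectors are ζ^0,ζ^3,ζ^6,ζ^9.
#1 (0, 1, -1, -1): internal (-1.414214, 1.000000); octagon support 1.707107 vs apothem 1.5 → ∉ W
#2 (0, 0, 0, 1): internal (0.707107, 0.707107); octagon support 1.000000 vs apothem 1.5 → ∈ W
#3 (0, 0, -1, 1): internal (0.707107, 1.707107); octagon support 1.707107 vs apothem 1.5 → ∉ W
#4 (0, 0, 1, 1): internal (0.707107, -0.292893); octagon support 0.707107 vs apothem 1.5 → ∈ W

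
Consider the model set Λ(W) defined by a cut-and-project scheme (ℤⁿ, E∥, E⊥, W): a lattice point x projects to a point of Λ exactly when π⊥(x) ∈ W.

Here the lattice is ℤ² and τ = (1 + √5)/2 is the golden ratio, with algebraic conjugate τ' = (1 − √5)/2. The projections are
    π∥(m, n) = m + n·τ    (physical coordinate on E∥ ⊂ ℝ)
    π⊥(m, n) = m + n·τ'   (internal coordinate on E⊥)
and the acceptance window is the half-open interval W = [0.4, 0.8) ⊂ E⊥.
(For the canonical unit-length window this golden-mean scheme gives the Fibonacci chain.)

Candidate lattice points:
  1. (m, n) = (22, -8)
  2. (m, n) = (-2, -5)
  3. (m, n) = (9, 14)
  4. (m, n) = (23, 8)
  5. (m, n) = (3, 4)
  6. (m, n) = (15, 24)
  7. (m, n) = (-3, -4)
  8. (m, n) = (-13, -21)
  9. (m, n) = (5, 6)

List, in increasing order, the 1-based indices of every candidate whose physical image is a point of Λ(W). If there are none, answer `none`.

Compute τ' = (1−√5)/2 = -0.618034, so π⊥(m,n) = m -0.618034·n.
[1] lift (22,-8): star map gives 26.944272; window check 0.4 ≤ 26.944272 < 0.8 is false → out
[2] lift (-2,-5): star map gives 1.090170; window check 0.4 ≤ 1.090170 < 0.8 is false → out
[3] lift (9,14): star map gives 0.347524; window check 0.4 ≤ 0.347524 < 0.8 is false → out
[4] lift (23,8): star map gives 18.055728; window check 0.4 ≤ 18.055728 < 0.8 is false → out
[5] lift (3,4): star map gives 0.527864; window check 0.4 ≤ 0.527864 < 0.8 is true → IN Λ
[6] lift (15,24): star map gives 0.167184; window check 0.4 ≤ 0.167184 < 0.8 is false → out
[7] lift (-3,-4): star map gives -0.527864; window check 0.4 ≤ -0.527864 < 0.8 is false → out
[8] lift (-13,-21): star map gives -0.021286; window check 0.4 ≤ -0.021286 < 0.8 is false → out
[9] lift (5,6): star map gives 1.291796; window check 0.4 ≤ 1.291796 < 0.8 is false → out

5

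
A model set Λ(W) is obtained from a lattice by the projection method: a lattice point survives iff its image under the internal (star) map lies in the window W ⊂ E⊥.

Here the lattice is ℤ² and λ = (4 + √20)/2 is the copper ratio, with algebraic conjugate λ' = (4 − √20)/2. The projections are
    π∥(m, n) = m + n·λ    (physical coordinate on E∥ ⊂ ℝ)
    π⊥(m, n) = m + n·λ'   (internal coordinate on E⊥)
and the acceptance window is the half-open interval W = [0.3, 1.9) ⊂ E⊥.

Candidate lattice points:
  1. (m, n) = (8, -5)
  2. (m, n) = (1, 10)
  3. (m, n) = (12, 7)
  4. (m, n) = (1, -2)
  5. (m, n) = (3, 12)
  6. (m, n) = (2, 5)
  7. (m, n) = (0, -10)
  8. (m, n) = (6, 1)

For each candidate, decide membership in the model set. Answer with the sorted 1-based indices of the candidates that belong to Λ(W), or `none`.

4, 6

Numerically λ ≈ 4.236068 and λ' = −1/λ ≈ -0.236068.
[1] lift (8,-5): star map gives 9.180340; window check 0.3 ≤ 9.180340 < 1.9 is false → out
[2] lift (1,10): star map gives -1.360680; window check 0.3 ≤ -1.360680 < 1.9 is false → out
[3] lift (12,7): star map gives 10.347524; window check 0.3 ≤ 10.347524 < 1.9 is false → out
[4] lift (1,-2): star map gives 1.472136; window check 0.3 ≤ 1.472136 < 1.9 is true → IN Λ
[5] lift (3,12): star map gives 0.167184; window check 0.3 ≤ 0.167184 < 1.9 is false → out
[6] lift (2,5): star map gives 0.819660; window check 0.3 ≤ 0.819660 < 1.9 is true → IN Λ
[7] lift (0,-10): star map gives 2.360680; window check 0.3 ≤ 2.360680 < 1.9 is false → out
[8] lift (6,1): star map gives 5.763932; window check 0.3 ≤ 5.763932 < 1.9 is false → out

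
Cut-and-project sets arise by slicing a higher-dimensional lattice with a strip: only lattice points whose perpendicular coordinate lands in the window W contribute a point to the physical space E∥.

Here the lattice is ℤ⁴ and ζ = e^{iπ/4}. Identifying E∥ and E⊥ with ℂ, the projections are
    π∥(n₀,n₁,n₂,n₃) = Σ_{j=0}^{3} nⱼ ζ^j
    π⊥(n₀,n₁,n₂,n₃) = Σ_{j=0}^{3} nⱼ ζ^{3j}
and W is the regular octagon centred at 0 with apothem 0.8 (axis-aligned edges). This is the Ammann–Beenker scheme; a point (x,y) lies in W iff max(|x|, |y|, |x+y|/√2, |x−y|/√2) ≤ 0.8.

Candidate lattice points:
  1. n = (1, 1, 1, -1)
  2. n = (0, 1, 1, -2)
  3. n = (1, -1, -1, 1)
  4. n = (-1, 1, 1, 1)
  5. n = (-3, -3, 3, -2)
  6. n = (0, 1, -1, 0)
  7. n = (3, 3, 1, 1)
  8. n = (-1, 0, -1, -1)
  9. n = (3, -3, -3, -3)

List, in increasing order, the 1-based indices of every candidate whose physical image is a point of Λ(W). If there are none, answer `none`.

Internal map: ζ^{3j} for j=0..3 gives (1,0), (−√2/2,√2/2), (0,−1), (√2/2,√2/2).
candidate 1: n = (1, 1, 1, -1) → π⊥ ≈ (-0.414214, -1.000000); max(|x|,|y|,|x±y|/√2) = 1.000000 > 0.8 ⇒ ∉ W
candidate 2: n = (0, 1, 1, -2) → π⊥ ≈ (-2.121320, -1.707107); max(|x|,|y|,|x±y|/√2) = 2.707107 > 0.8 ⇒ ∉ W
candidate 3: n = (1, -1, -1, 1) → π⊥ ≈ (+2.414214, +1.000000); max(|x|,|y|,|x±y|/√2) = 2.414214 > 0.8 ⇒ ∉ W
candidate 4: n = (-1, 1, 1, 1) → π⊥ ≈ (-1.000000, +0.414214); max(|x|,|y|,|x±y|/√2) = 1.000000 > 0.8 ⇒ ∉ W
candidate 5: n = (-3, -3, 3, -2) → π⊥ ≈ (-2.292893, -6.535534); max(|x|,|y|,|x±y|/√2) = 6.535534 > 0.8 ⇒ ∉ W
candidate 6: n = (0, 1, -1, 0) → π⊥ ≈ (-0.707107, +1.707107); max(|x|,|y|,|x±y|/√2) = 1.707107 > 0.8 ⇒ ∉ W
candidate 7: n = (3, 3, 1, 1) → π⊥ ≈ (+1.585786, +1.828427); max(|x|,|y|,|x±y|/√2) = 2.414214 > 0.8 ⇒ ∉ W
candidate 8: n = (-1, 0, -1, -1) → π⊥ ≈ (-1.707107, +0.292893); max(|x|,|y|,|x±y|/√2) = 1.707107 > 0.8 ⇒ ∉ W
candidate 9: n = (3, -3, -3, -3) → π⊥ ≈ (+3.000000, -1.242641); max(|x|,|y|,|x±y|/√2) = 3.000000 > 0.8 ⇒ ∉ W

none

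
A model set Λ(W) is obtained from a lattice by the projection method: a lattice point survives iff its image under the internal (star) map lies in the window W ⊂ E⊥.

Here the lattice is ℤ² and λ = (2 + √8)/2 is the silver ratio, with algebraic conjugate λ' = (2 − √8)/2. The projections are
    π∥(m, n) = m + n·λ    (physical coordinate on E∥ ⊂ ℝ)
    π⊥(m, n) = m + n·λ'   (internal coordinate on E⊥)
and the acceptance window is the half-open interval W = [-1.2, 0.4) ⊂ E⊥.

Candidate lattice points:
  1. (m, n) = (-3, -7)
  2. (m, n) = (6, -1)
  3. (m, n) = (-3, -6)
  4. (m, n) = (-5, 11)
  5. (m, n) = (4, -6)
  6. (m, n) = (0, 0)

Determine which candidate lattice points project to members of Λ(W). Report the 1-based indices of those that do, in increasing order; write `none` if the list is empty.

Numerically λ ≈ 2.4142 and λ' = −1/λ ≈ -0.4142.
[1] lift (-3,-7): star map gives -0.1005; window check -1.2 ≤ -0.1005 < 0.4 is true → IN Λ
[2] lift (6,-1): star map gives 6.4142; window check -1.2 ≤ 6.4142 < 0.4 is false → out
[3] lift (-3,-6): star map gives -0.5147; window check -1.2 ≤ -0.5147 < 0.4 is true → IN Λ
[4] lift (-5,11): star map gives -9.5563; window check -1.2 ≤ -9.5563 < 0.4 is false → out
[5] lift (4,-6): star map gives 6.4853; window check -1.2 ≤ 6.4853 < 0.4 is false → out
[6] lift (0,0): star map gives 0.0000; window check -1.2 ≤ 0.0000 < 0.4 is true → IN Λ

1, 3, 6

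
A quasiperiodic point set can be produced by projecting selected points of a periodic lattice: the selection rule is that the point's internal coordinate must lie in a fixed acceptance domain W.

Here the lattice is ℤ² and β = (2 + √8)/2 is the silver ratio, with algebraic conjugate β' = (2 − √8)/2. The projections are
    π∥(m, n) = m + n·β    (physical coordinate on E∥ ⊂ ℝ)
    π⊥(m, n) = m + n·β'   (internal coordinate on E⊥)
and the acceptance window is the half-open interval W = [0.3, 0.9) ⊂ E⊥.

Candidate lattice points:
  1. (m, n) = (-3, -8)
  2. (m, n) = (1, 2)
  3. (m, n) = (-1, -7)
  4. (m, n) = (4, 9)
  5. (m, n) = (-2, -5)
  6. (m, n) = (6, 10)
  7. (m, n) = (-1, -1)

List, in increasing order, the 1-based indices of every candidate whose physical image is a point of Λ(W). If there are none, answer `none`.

Compute β' = (2−√8)/2 = -0.4142, so π⊥(m,n) = m -0.4142·n.
#1 (-3,-8): internal coord -3 + (-8)·β' = +0.3137; +0.3137 ∈ [0.3, 0.9) → IN Λ
#2 (1,2): internal coord 1 + (2)·β' = +0.1716; +0.1716 ∉ [0.3, 0.9) → out
#3 (-1,-7): internal coord -1 + (-7)·β' = +1.8995; +1.8995 ∉ [0.3, 0.9) → out
#4 (4,9): internal coord 4 + (9)·β' = +0.2721; +0.2721 ∉ [0.3, 0.9) → out
#5 (-2,-5): internal coord -2 + (-5)·β' = +0.0711; +0.0711 ∉ [0.3, 0.9) → out
#6 (6,10): internal coord 6 + (10)·β' = +1.8579; +1.8579 ∉ [0.3, 0.9) → out
#7 (-1,-1): internal coord -1 + (-1)·β' = -0.5858; -0.5858 ∉ [0.3, 0.9) → out

1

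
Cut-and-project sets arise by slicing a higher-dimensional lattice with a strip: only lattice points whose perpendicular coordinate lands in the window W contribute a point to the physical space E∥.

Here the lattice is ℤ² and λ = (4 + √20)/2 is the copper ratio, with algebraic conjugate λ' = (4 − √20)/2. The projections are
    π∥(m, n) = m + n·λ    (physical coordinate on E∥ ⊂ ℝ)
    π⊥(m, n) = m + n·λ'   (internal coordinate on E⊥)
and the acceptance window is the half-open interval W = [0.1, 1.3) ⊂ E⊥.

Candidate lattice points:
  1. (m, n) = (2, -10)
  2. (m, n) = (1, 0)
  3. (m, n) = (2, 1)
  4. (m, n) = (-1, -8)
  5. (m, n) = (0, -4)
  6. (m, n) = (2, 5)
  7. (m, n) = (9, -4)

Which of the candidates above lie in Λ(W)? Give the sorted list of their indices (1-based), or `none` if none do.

Numerically λ ≈ 4.23607 and λ' = −1/λ ≈ -0.23607.
#1 (2,-10): internal coord 2 + (-10)·λ' = +4.36068; +4.36068 ∉ [0.1, 1.3) → out
#2 (1,0): internal coord 1 + (0)·λ' = +1.00000; +1.00000 ∈ [0.1, 1.3) → IN Λ
#3 (2,1): internal coord 2 + (1)·λ' = +1.76393; +1.76393 ∉ [0.1, 1.3) → out
#4 (-1,-8): internal coord -1 + (-8)·λ' = +0.88854; +0.88854 ∈ [0.1, 1.3) → IN Λ
#5 (0,-4): internal coord 0 + (-4)·λ' = +0.94427; +0.94427 ∈ [0.1, 1.3) → IN Λ
#6 (2,5): internal coord 2 + (5)·λ' = +0.81966; +0.81966 ∈ [0.1, 1.3) → IN Λ
#7 (9,-4): internal coord 9 + (-4)·λ' = +9.94427; +9.94427 ∉ [0.1, 1.3) → out

2, 4, 5, 6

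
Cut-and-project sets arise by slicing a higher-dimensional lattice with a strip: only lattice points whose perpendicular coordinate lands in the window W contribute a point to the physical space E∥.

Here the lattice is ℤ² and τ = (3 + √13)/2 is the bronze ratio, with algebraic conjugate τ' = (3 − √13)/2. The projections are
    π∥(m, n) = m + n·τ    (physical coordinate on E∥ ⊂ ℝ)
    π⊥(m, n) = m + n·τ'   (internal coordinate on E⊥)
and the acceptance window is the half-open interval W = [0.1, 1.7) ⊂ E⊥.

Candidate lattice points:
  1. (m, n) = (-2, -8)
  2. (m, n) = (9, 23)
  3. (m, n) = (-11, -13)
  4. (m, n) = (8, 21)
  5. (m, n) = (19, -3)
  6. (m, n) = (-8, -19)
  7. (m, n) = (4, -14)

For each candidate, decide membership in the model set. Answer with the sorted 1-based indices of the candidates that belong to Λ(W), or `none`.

1, 4

τ' = (3−√13)/2 ≈ -0.3028.
[1] lift (-2,-8): star map gives 0.4222; window check 0.1 ≤ 0.4222 < 1.7 is true → IN Λ
[2] lift (9,23): star map gives 2.0362; window check 0.1 ≤ 2.0362 < 1.7 is false → out
[3] lift (-11,-13): star map gives -7.0639; window check 0.1 ≤ -7.0639 < 1.7 is false → out
[4] lift (8,21): star map gives 1.6417; window check 0.1 ≤ 1.6417 < 1.7 is true → IN Λ
[5] lift (19,-3): star map gives 19.9083; window check 0.1 ≤ 19.9083 < 1.7 is false → out
[6] lift (-8,-19): star map gives -2.2473; window check 0.1 ≤ -2.2473 < 1.7 is false → out
[7] lift (4,-14): star map gives 8.2389; window check 0.1 ≤ 8.2389 < 1.7 is false → out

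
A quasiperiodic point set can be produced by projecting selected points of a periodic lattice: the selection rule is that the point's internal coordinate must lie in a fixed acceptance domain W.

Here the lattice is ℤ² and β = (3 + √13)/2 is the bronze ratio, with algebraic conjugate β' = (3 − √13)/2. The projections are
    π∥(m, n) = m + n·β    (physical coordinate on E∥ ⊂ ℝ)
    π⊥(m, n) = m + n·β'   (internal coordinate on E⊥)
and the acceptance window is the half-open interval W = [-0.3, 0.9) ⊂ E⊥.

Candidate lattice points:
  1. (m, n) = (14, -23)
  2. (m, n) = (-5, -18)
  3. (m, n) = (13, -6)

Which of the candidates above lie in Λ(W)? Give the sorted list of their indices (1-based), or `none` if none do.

β' = (3−√13)/2 ≈ -0.30278.
#1 (14,-23): internal coord 14 + (-23)·β' = +20.96384; +20.96384 ∉ [-0.3, 0.9) → out
#2 (-5,-18): internal coord -5 + (-18)·β' = +0.44996; +0.44996 ∈ [-0.3, 0.9) → IN Λ
#3 (13,-6): internal coord 13 + (-6)·β' = +14.81665; +14.81665 ∉ [-0.3, 0.9) → out

2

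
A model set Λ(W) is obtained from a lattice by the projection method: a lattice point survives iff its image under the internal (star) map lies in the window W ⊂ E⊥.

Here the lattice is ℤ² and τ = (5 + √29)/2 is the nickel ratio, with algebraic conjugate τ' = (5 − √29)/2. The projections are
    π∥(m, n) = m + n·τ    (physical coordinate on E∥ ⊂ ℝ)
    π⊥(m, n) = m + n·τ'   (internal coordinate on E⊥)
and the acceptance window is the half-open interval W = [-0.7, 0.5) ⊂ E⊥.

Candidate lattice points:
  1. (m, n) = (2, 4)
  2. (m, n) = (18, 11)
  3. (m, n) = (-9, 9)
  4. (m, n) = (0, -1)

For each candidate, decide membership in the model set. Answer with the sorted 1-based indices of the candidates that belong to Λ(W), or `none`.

4

τ' = (5−√29)/2 ≈ -0.1926.
#1 (2,4): internal coord 2 + (4)·τ' = +1.2297; +1.2297 ∉ [-0.7, 0.5) → out
#2 (18,11): internal coord 18 + (11)·τ' = +15.8816; +15.8816 ∉ [-0.7, 0.5) → out
#3 (-9,9): internal coord -9 + (9)·τ' = -10.7332; -10.7332 ∉ [-0.7, 0.5) → out
#4 (0,-1): internal coord 0 + (-1)·τ' = +0.1926; +0.1926 ∈ [-0.7, 0.5) → IN Λ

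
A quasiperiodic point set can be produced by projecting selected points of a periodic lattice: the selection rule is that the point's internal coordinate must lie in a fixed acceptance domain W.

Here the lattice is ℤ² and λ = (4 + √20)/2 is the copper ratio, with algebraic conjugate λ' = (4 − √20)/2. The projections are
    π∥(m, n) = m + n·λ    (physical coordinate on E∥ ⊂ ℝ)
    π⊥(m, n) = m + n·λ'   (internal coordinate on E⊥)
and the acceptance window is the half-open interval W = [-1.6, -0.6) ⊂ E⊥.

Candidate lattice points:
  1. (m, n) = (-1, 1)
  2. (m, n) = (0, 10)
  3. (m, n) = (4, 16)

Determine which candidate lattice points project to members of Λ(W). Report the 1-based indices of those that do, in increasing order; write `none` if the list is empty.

1

Compute λ' = (4−√20)/2 = -0.2361, so π⊥(m,n) = m -0.2361·n.
#1 (-1,1): internal coord -1 + (1)·λ' = -1.2361; -1.2361 ∈ [-1.6, -0.6) → IN Λ
#2 (0,10): internal coord 0 + (10)·λ' = -2.3607; -2.3607 ∉ [-1.6, -0.6) → out
#3 (4,16): internal coord 4 + (16)·λ' = +0.2229; +0.2229 ∉ [-1.6, -0.6) → out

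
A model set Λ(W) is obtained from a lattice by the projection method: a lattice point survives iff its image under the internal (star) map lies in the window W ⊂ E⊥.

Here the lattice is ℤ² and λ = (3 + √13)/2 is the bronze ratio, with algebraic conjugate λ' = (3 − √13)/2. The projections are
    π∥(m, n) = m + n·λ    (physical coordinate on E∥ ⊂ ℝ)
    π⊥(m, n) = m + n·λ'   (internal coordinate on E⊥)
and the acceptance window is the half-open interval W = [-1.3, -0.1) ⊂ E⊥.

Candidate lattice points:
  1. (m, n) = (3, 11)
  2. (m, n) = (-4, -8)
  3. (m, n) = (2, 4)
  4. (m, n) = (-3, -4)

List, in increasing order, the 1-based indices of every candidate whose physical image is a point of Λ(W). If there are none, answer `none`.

λ' = (3−√13)/2 ≈ -0.3028.
candidate 1: (m,n)=(3,11) → π∥ = 3+11·λ ≈ 39.3305, π⊥ = 3+11·λ' ≈ -0.3305 ∈ [-1.3, -0.1) ⇒ IN Λ
candidate 2: (m,n)=(-4,-8) → π∥ = -4-8·λ ≈ -30.4222, π⊥ = -4-8·λ' ≈ -1.5778 ∉ [-1.3, -0.1) ⇒ out
candidate 3: (m,n)=(2,4) → π∥ = 2+4·λ ≈ 15.2111, π⊥ = 2+4·λ' ≈ 0.7889 ∉ [-1.3, -0.1) ⇒ out
candidate 4: (m,n)=(-3,-4) → π∥ = -3-4·λ ≈ -16.2111, π⊥ = -3-4·λ' ≈ -1.7889 ∉ [-1.3, -0.1) ⇒ out

1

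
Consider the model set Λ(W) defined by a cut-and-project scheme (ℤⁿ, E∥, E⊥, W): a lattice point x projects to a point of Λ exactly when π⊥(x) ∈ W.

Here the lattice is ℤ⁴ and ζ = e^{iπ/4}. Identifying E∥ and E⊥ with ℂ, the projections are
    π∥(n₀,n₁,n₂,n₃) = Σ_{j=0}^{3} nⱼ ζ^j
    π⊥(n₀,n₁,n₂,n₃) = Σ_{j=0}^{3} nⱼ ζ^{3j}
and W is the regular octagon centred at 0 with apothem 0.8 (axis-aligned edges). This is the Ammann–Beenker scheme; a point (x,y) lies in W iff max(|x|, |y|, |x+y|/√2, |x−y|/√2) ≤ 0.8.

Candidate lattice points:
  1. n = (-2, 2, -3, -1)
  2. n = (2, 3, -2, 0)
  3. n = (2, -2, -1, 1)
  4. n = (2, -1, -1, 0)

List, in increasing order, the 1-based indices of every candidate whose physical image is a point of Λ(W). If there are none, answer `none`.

With ζ = e^{iπ/4} the internal vectors are ζ^0,ζ^3,ζ^6,ζ^9.
candidate 1: n = (-2, 2, -3, -1) → π⊥ ≈ (-4.12132, +3.70711); max(|x|,|y|,|x±y|/√2) = 5.53553 > 0.8 ⇒ ∉ W
candidate 2: n = (2, 3, -2, 0) → π⊥ ≈ (-0.12132, +4.12132); max(|x|,|y|,|x±y|/√2) = 4.12132 > 0.8 ⇒ ∉ W
candidate 3: n = (2, -2, -1, 1) → π⊥ ≈ (+4.12132, +0.29289); max(|x|,|y|,|x±y|/√2) = 4.12132 > 0.8 ⇒ ∉ W
candidate 4: n = (2, -1, -1, 0) → π⊥ ≈ (+2.70711, +0.29289); max(|x|,|y|,|x±y|/√2) = 2.70711 > 0.8 ⇒ ∉ W

none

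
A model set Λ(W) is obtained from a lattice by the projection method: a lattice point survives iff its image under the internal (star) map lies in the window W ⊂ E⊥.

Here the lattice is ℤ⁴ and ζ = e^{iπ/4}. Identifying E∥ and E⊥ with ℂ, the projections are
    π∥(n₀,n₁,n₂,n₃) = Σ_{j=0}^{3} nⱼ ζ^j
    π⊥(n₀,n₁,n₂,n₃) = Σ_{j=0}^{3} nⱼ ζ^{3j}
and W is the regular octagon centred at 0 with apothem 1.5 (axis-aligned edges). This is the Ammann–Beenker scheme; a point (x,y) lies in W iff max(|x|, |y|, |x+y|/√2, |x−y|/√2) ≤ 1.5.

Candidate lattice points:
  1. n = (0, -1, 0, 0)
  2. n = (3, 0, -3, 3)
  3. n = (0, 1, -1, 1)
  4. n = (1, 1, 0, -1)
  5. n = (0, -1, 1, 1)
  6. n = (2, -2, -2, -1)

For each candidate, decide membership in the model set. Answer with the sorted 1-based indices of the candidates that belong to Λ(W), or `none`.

Internal map: ζ^{3j} for j=0..3 gives (1,0), (−√2/2,√2/2), (0,−1), (√2/2,√2/2).
#1 (0, -1, 0, 0): internal (0.70711, -0.70711); octagon support 1.00000 vs apothem 1.5 → ∈ W
#2 (3, 0, -3, 3): internal (5.12132, 5.12132); octagon support 7.24264 vs apothem 1.5 → ∉ W
#3 (0, 1, -1, 1): internal (0.00000, 2.41421); octagon support 2.41421 vs apothem 1.5 → ∉ W
#4 (1, 1, 0, -1): internal (-0.41421, 0.00000); octagon support 0.41421 vs apothem 1.5 → ∈ W
#5 (0, -1, 1, 1): internal (1.41421, -1.00000); octagon support 1.70711 vs apothem 1.5 → ∉ W
#6 (2, -2, -2, -1): internal (2.70711, -0.12132); octagon support 2.70711 vs apothem 1.5 → ∉ W

1, 4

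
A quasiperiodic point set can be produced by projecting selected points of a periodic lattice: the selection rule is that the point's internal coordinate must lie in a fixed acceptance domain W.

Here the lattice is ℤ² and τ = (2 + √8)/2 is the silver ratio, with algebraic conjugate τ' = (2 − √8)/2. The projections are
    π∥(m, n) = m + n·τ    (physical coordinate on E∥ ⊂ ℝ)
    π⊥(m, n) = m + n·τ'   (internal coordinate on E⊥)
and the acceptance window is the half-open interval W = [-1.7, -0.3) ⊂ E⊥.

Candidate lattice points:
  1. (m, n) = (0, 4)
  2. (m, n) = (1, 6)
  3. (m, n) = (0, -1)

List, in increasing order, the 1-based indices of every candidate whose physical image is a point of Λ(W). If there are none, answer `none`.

1, 2

τ' = (2−√8)/2 ≈ -0.4142.
candidate 1: (m,n)=(0,4) → π∥ = 0+4·τ ≈ 9.6569, π⊥ = 0+4·τ' ≈ -1.6569 ∈ [-1.7, -0.3) ⇒ IN Λ
candidate 2: (m,n)=(1,6) → π∥ = 1+6·τ ≈ 15.4853, π⊥ = 1+6·τ' ≈ -1.4853 ∈ [-1.7, -0.3) ⇒ IN Λ
candidate 3: (m,n)=(0,-1) → π∥ = 0-1·τ ≈ -2.4142, π⊥ = 0-1·τ' ≈ 0.4142 ∉ [-1.7, -0.3) ⇒ out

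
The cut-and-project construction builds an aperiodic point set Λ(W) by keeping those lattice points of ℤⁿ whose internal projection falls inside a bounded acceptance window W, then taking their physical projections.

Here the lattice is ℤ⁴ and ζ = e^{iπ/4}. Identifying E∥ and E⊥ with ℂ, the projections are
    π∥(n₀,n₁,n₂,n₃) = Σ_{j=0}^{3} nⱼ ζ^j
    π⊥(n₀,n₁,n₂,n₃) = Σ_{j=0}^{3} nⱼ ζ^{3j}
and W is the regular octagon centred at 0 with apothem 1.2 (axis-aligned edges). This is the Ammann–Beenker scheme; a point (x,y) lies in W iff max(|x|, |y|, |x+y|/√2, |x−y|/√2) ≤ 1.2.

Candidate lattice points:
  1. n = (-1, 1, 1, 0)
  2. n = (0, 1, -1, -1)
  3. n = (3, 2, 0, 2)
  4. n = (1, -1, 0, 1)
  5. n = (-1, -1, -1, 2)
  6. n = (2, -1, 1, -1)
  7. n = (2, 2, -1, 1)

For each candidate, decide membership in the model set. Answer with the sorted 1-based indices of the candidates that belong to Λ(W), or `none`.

none

With ζ = e^{iπ/4} the internal vectors are ζ^0,ζ^3,ζ^6,ζ^9.
candidate 1: n = (-1, 1, 1, 0) → π⊥ ≈ (-1.707107, -0.292893); max(|x|,|y|,|x±y|/√2) = 1.707107 > 1.2 ⇒ ∉ W
candidate 2: n = (0, 1, -1, -1) → π⊥ ≈ (-1.414214, +1.000000); max(|x|,|y|,|x±y|/√2) = 1.707107 > 1.2 ⇒ ∉ W
candidate 3: n = (3, 2, 0, 2) → π⊥ ≈ (+3.000000, +2.828427); max(|x|,|y|,|x±y|/√2) = 4.121320 > 1.2 ⇒ ∉ W
candidate 4: n = (1, -1, 0, 1) → π⊥ ≈ (+2.414214, +0.000000); max(|x|,|y|,|x±y|/√2) = 2.414214 > 1.2 ⇒ ∉ W
candidate 5: n = (-1, -1, -1, 2) → π⊥ ≈ (+1.121320, +1.707107); max(|x|,|y|,|x±y|/√2) = 2.000000 > 1.2 ⇒ ∉ W
candidate 6: n = (2, -1, 1, -1) → π⊥ ≈ (+2.000000, -2.414214); max(|x|,|y|,|x±y|/√2) = 3.121320 > 1.2 ⇒ ∉ W
candidate 7: n = (2, 2, -1, 1) → π⊥ ≈ (+1.292893, +3.121320); max(|x|,|y|,|x±y|/√2) = 3.121320 > 1.2 ⇒ ∉ W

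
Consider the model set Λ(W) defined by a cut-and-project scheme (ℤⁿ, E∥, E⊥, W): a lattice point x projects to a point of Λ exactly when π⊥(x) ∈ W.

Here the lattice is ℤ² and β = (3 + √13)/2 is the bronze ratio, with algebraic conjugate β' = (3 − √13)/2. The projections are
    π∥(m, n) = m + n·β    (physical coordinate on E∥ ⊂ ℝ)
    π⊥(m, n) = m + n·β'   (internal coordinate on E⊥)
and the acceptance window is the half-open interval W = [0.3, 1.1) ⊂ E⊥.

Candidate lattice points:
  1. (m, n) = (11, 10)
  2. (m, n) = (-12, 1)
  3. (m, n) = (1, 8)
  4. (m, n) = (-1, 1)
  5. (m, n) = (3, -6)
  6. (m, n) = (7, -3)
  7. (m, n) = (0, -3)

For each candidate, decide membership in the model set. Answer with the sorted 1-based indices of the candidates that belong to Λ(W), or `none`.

7

Compute β' = (3−√13)/2 = -0.30278, so π⊥(m,n) = m -0.30278·n.
candidate 1: (m,n)=(11,10) → π∥ = 11+10·β ≈ 44.02776, π⊥ = 11+10·β' ≈ 7.97224 ∉ [0.3, 1.1) ⇒ out
candidate 2: (m,n)=(-12,1) → π∥ = -12+1·β ≈ -8.69722, π⊥ = -12+1·β' ≈ -12.30278 ∉ [0.3, 1.1) ⇒ out
candidate 3: (m,n)=(1,8) → π∥ = 1+8·β ≈ 27.42221, π⊥ = 1+8·β' ≈ -1.42221 ∉ [0.3, 1.1) ⇒ out
candidate 4: (m,n)=(-1,1) → π∥ = -1+1·β ≈ 2.30278, π⊥ = -1+1·β' ≈ -1.30278 ∉ [0.3, 1.1) ⇒ out
candidate 5: (m,n)=(3,-6) → π∥ = 3-6·β ≈ -16.81665, π⊥ = 3-6·β' ≈ 4.81665 ∉ [0.3, 1.1) ⇒ out
candidate 6: (m,n)=(7,-3) → π∥ = 7-3·β ≈ -2.90833, π⊥ = 7-3·β' ≈ 7.90833 ∉ [0.3, 1.1) ⇒ out
candidate 7: (m,n)=(0,-3) → π∥ = 0-3·β ≈ -9.90833, π⊥ = 0-3·β' ≈ 0.90833 ∈ [0.3, 1.1) ⇒ IN Λ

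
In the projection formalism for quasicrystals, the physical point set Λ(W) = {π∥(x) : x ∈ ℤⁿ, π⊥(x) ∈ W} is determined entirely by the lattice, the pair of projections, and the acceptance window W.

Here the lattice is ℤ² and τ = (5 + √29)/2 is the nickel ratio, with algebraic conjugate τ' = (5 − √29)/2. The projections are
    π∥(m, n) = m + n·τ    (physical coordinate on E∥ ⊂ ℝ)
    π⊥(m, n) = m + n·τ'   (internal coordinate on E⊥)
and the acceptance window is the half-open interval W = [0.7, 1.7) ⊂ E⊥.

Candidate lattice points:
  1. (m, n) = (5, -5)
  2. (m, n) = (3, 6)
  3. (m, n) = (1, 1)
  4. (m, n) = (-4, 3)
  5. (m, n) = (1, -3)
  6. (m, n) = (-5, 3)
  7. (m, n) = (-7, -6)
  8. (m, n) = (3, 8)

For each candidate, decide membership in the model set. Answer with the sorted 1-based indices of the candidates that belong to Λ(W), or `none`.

Numerically τ ≈ 5.19258 and τ' = −1/τ ≈ -0.19258.
candidate 1: (m,n)=(5,-5) → π∥ = 5-5·τ ≈ -20.96291, π⊥ = 5-5·τ' ≈ 5.96291 ∉ [0.7, 1.7) ⇒ out
candidate 2: (m,n)=(3,6) → π∥ = 3+6·τ ≈ 34.15549, π⊥ = 3+6·τ' ≈ 1.84451 ∉ [0.7, 1.7) ⇒ out
candidate 3: (m,n)=(1,1) → π∥ = 1+1·τ ≈ 6.19258, π⊥ = 1+1·τ' ≈ 0.80742 ∈ [0.7, 1.7) ⇒ IN Λ
candidate 4: (m,n)=(-4,3) → π∥ = -4+3·τ ≈ 11.57775, π⊥ = -4+3·τ' ≈ -4.57775 ∉ [0.7, 1.7) ⇒ out
candidate 5: (m,n)=(1,-3) → π∥ = 1-3·τ ≈ -14.57775, π⊥ = 1-3·τ' ≈ 1.57775 ∈ [0.7, 1.7) ⇒ IN Λ
candidate 6: (m,n)=(-5,3) → π∥ = -5+3·τ ≈ 10.57775, π⊥ = -5+3·τ' ≈ -5.57775 ∉ [0.7, 1.7) ⇒ out
candidate 7: (m,n)=(-7,-6) → π∥ = -7-6·τ ≈ -38.15549, π⊥ = -7-6·τ' ≈ -5.84451 ∉ [0.7, 1.7) ⇒ out
candidate 8: (m,n)=(3,8) → π∥ = 3+8·τ ≈ 44.54066, π⊥ = 3+8·τ' ≈ 1.45934 ∈ [0.7, 1.7) ⇒ IN Λ

3, 5, 8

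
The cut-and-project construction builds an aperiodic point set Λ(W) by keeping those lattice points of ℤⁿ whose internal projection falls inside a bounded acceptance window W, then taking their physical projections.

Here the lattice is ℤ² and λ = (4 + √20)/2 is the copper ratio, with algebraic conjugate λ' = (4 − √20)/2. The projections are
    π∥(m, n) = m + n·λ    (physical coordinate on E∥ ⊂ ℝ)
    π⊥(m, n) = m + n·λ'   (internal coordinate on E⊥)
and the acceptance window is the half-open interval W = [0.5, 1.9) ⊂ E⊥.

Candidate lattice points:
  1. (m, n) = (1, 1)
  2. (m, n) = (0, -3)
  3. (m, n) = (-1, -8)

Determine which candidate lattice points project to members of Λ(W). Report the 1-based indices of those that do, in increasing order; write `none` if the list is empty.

λ' = (4−√20)/2 ≈ -0.236068.
#1 (1,1): internal coord 1 + (1)·λ' = +0.763932; +0.763932 ∈ [0.5, 1.9) → IN Λ
#2 (0,-3): internal coord 0 + (-3)·λ' = +0.708204; +0.708204 ∈ [0.5, 1.9) → IN Λ
#3 (-1,-8): internal coord -1 + (-8)·λ' = +0.888544; +0.888544 ∈ [0.5, 1.9) → IN Λ

1, 2, 3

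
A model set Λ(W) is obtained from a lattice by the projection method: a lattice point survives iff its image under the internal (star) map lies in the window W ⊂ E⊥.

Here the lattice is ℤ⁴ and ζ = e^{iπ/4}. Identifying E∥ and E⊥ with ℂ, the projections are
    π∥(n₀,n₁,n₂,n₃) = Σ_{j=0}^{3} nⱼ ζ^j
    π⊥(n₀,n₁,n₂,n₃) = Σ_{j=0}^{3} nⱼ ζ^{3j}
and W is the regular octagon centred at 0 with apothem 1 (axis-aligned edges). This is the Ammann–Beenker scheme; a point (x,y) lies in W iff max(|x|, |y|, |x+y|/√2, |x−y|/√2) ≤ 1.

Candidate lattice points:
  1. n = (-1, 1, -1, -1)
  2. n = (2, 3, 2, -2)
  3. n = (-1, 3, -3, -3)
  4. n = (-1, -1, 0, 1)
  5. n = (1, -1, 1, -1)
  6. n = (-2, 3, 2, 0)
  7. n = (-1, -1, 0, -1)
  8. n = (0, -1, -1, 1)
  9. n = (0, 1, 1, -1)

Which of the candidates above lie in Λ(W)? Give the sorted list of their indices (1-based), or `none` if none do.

4

Internal map: ζ^{3j} for j=0..3 gives (1,0), (−√2/2,√2/2), (0,−1), (√2/2,√2/2).
candidate 1: n = (-1, 1, -1, -1) → π⊥ ≈ (-2.4142, +1.0000); max(|x|,|y|,|x±y|/√2) = 2.4142 > 1 ⇒ ∉ W
candidate 2: n = (2, 3, 2, -2) → π⊥ ≈ (-1.5355, -1.2929); max(|x|,|y|,|x±y|/√2) = 2.0000 > 1 ⇒ ∉ W
candidate 3: n = (-1, 3, -3, -3) → π⊥ ≈ (-5.2426, +3.0000); max(|x|,|y|,|x±y|/√2) = 5.8284 > 1 ⇒ ∉ W
candidate 4: n = (-1, -1, 0, 1) → π⊥ ≈ (+0.4142, +0.0000); max(|x|,|y|,|x±y|/√2) = 0.4142 ≤ 1 ⇒ ∈ W
candidate 5: n = (1, -1, 1, -1) → π⊥ ≈ (+1.0000, -2.4142); max(|x|,|y|,|x±y|/√2) = 2.4142 > 1 ⇒ ∉ W
candidate 6: n = (-2, 3, 2, 0) → π⊥ ≈ (-4.1213, +0.1213); max(|x|,|y|,|x±y|/√2) = 4.1213 > 1 ⇒ ∉ W
candidate 7: n = (-1, -1, 0, -1) → π⊥ ≈ (-1.0000, -1.4142); max(|x|,|y|,|x±y|/√2) = 1.7071 > 1 ⇒ ∉ W
candidate 8: n = (0, -1, -1, 1) → π⊥ ≈ (+1.4142, +1.0000); max(|x|,|y|,|x±y|/√2) = 1.7071 > 1 ⇒ ∉ W
candidate 9: n = (0, 1, 1, -1) → π⊥ ≈ (-1.4142, -1.0000); max(|x|,|y|,|x±y|/√2) = 1.7071 > 1 ⇒ ∉ W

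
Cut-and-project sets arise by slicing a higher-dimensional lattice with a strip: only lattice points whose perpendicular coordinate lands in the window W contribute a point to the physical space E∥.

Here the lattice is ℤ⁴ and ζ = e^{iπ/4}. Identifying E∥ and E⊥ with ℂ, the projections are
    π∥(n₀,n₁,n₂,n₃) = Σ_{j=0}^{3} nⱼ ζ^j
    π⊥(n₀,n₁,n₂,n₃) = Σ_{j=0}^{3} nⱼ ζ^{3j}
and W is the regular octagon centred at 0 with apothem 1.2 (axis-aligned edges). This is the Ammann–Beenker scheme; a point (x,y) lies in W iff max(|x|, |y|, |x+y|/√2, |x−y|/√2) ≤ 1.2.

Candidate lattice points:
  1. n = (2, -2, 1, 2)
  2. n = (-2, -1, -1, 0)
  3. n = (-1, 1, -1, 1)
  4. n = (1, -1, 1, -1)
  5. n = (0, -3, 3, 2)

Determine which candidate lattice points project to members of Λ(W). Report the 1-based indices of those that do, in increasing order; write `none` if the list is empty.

none

With ζ = e^{iπ/4} the internal vectors are ζ^0,ζ^3,ζ^6,ζ^9.
#1 (2, -2, 1, 2): internal (4.828427, -1.000000); octagon support 4.828427 vs apothem 1.2 → ∉ W
#2 (-2, -1, -1, 0): internal (-1.292893, 0.292893); octagon support 1.292893 vs apothem 1.2 → ∉ W
#3 (-1, 1, -1, 1): internal (-1.000000, 2.414214); octagon support 2.414214 vs apothem 1.2 → ∉ W
#4 (1, -1, 1, -1): internal (1.000000, -2.414214); octagon support 2.414214 vs apothem 1.2 → ∉ W
#5 (0, -3, 3, 2): internal (3.535534, -3.707107); octagon support 5.121320 vs apothem 1.2 → ∉ W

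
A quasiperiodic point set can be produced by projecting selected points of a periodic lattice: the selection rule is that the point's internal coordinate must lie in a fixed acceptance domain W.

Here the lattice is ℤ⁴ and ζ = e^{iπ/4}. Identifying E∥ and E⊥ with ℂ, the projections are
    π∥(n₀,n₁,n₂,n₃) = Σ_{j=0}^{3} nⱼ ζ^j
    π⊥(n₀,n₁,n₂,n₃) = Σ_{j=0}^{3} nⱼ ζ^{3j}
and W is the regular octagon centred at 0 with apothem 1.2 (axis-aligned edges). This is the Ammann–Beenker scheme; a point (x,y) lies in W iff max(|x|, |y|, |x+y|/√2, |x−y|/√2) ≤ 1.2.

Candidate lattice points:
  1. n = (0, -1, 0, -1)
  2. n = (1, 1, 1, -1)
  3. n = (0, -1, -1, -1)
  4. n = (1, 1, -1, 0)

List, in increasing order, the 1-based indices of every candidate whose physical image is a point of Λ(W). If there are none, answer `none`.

2, 3

π⊥(n) = n₀ + n₁ζ³ + n₂ζ⁶ + n₃ζ⁹ where ζ = e^{iπ/4}.
#1 (0, -1, 0, -1): internal (0.000000, -1.414214); octagon support 1.414214 vs apothem 1.2 → ∉ W
#2 (1, 1, 1, -1): internal (-0.414214, -1.000000); octagon support 1.000000 vs apothem 1.2 → ∈ W
#3 (0, -1, -1, -1): internal (0.000000, -0.414214); octagon support 0.414214 vs apothem 1.2 → ∈ W
#4 (1, 1, -1, 0): internal (0.292893, 1.707107); octagon support 1.707107 vs apothem 1.2 → ∉ W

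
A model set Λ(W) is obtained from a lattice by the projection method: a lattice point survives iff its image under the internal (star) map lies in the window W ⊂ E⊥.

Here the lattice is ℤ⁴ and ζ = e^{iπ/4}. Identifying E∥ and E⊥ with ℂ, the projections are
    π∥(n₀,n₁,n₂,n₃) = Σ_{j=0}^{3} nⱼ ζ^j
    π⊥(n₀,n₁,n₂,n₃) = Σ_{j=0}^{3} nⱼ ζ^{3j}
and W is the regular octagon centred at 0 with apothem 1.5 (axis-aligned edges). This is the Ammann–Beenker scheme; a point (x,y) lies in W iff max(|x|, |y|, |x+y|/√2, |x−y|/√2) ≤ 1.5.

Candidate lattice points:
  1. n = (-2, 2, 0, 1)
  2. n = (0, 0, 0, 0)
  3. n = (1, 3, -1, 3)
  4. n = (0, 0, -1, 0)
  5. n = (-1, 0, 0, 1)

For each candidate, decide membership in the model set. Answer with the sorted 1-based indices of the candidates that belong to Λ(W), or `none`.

2, 4, 5

π⊥(n) = n₀ + n₁ζ³ + n₂ζ⁶ + n₃ζ⁹ where ζ = e^{iπ/4}.
candidate 1: n = (-2, 2, 0, 1) → π⊥ ≈ (-2.7071, +2.1213); max(|x|,|y|,|x±y|/√2) = 3.4142 > 1.5 ⇒ ∉ W
candidate 2: n = (0, 0, 0, 0) → π⊥ ≈ (+0.0000, +0.0000); max(|x|,|y|,|x±y|/√2) = 0.0000 ≤ 1.5 ⇒ ∈ W
candidate 3: n = (1, 3, -1, 3) → π⊥ ≈ (+1.0000, +5.2426); max(|x|,|y|,|x±y|/√2) = 5.2426 > 1.5 ⇒ ∉ W
candidate 4: n = (0, 0, -1, 0) → π⊥ ≈ (+0.0000, +1.0000); max(|x|,|y|,|x±y|/√2) = 1.0000 ≤ 1.5 ⇒ ∈ W
candidate 5: n = (-1, 0, 0, 1) → π⊥ ≈ (-0.2929, +0.7071); max(|x|,|y|,|x±y|/√2) = 0.7071 ≤ 1.5 ⇒ ∈ W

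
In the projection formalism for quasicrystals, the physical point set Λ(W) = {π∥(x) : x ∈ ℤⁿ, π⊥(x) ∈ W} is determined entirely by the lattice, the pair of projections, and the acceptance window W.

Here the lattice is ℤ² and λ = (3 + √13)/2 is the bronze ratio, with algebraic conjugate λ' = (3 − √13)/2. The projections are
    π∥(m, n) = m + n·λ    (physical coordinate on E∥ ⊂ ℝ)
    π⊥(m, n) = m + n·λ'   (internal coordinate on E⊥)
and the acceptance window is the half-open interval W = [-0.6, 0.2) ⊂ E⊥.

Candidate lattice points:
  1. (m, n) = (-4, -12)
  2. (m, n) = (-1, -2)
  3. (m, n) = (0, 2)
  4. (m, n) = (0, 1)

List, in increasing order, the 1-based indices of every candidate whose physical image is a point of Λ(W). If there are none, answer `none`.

Numerically λ ≈ 3.3028 and λ' = −1/λ ≈ -0.3028.
[1] lift (-4,-12): star map gives -0.3667; window check -0.6 ≤ -0.3667 < 0.2 is true → IN Λ
[2] lift (-1,-2): star map gives -0.3944; window check -0.6 ≤ -0.3944 < 0.2 is true → IN Λ
[3] lift (0,2): star map gives -0.6056; window check -0.6 ≤ -0.6056 < 0.2 is false → out
[4] lift (0,1): star map gives -0.3028; window check -0.6 ≤ -0.3028 < 0.2 is true → IN Λ

1, 2, 4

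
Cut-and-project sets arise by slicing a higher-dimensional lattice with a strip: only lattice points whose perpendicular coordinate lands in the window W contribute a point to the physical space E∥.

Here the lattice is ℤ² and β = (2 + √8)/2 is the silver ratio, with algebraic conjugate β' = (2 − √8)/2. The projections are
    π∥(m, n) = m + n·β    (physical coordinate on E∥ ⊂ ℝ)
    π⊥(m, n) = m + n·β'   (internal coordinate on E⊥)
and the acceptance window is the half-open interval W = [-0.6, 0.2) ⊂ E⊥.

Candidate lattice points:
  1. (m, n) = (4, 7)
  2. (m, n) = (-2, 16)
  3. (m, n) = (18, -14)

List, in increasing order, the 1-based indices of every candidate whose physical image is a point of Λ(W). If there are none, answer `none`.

Numerically β ≈ 2.4142 and β' = −1/β ≈ -0.4142.
#1 (4,7): internal coord 4 + (7)·β' = +1.1005; +1.1005 ∉ [-0.6, 0.2) → out
#2 (-2,16): internal coord -2 + (16)·β' = -8.6274; -8.6274 ∉ [-0.6, 0.2) → out
#3 (18,-14): internal coord 18 + (-14)·β' = +23.7990; +23.7990 ∉ [-0.6, 0.2) → out

none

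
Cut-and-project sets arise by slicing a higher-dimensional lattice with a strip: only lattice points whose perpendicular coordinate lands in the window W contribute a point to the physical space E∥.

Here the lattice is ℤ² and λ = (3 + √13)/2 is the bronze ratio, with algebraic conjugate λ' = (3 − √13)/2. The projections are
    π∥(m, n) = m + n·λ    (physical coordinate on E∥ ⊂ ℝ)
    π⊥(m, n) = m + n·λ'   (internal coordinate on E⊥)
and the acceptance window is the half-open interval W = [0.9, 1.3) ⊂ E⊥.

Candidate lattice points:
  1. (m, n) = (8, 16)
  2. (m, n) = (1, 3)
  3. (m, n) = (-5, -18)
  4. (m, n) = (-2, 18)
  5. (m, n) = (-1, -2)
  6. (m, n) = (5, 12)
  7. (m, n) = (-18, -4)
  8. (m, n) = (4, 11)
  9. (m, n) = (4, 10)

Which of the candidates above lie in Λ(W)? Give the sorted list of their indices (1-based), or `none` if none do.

9

λ' = (3−√13)/2 ≈ -0.30278.
[1] lift (8,16): star map gives 3.15559; window check 0.9 ≤ 3.15559 < 1.3 is false → out
[2] lift (1,3): star map gives 0.09167; window check 0.9 ≤ 0.09167 < 1.3 is false → out
[3] lift (-5,-18): star map gives 0.44996; window check 0.9 ≤ 0.44996 < 1.3 is false → out
[4] lift (-2,18): star map gives -7.44996; window check 0.9 ≤ -7.44996 < 1.3 is false → out
[5] lift (-1,-2): star map gives -0.39445; window check 0.9 ≤ -0.39445 < 1.3 is false → out
[6] lift (5,12): star map gives 1.36669; window check 0.9 ≤ 1.36669 < 1.3 is false → out
[7] lift (-18,-4): star map gives -16.78890; window check 0.9 ≤ -16.78890 < 1.3 is false → out
[8] lift (4,11): star map gives 0.66947; window check 0.9 ≤ 0.66947 < 1.3 is false → out
[9] lift (4,10): star map gives 0.97224; window check 0.9 ≤ 0.97224 < 1.3 is true → IN Λ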